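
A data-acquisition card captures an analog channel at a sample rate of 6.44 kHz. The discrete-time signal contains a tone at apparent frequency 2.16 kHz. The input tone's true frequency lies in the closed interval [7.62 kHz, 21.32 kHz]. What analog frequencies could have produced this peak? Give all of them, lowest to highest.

Frequencies that alias to 2.16 kHz are k·fs ± 2.16 kHz for integer k ≥ 0.
k=0: 2.16 kHz.
k=1: 4.28 kHz, 8.6 kHz.
k=2: 10.72 kHz, 15.04 kHz.
k=3: 17.16 kHz, 21.48 kHz.
k=4: 23.6 kHz, 27.92 kHz.
Within [7.62 kHz, 21.32 kHz]: 8.6 kHz, 10.72 kHz, 15.04 kHz, 17.16 kHz.

8.6 kHz, 10.72 kHz, 15.04 kHz, 17.16 kHz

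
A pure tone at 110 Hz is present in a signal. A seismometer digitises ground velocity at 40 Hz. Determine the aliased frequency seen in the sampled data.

110 Hz mod fs = 30 Hz.
30 Hz > fs/2 = 20 Hz, folds to fs − 30 Hz = 10 Hz.

10 Hz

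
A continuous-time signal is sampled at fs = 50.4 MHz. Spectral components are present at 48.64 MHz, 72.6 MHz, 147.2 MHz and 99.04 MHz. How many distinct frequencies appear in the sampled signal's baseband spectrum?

3

fs/2 = 25.2 MHz.
48.64 MHz > fs/2 = 25.2 MHz, folds to fs − 48.64 MHz = 1.76 MHz.
72.6 MHz mod fs = 22.2 MHz.
22.2 MHz ≤ fs/2 = 25.2 MHz, appears at 22.2 MHz.
147.2 MHz mod fs = 46.4 MHz.
46.4 MHz > fs/2 = 25.2 MHz, folds to fs − 46.4 MHz = 4 MHz.
99.04 MHz mod fs = 48.64 MHz.
48.64 MHz > fs/2 = 25.2 MHz, folds to fs − 48.64 MHz = 1.76 MHz.
Distinct values: {1.76 MHz, 4 MHz, 22.2 MHz} → 3.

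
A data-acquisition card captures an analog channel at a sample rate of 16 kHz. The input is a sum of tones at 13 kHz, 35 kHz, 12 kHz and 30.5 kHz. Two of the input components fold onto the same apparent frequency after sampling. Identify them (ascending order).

13 kHz, 35 kHz

fs/2 = 8 kHz.
13 kHz > fs/2 = 8 kHz, folds to fs − 13 kHz = 3 kHz.
35 kHz mod fs = 3 kHz.
3 kHz ≤ fs/2 = 8 kHz, appears at 3 kHz.
12 kHz > fs/2 = 8 kHz, folds to fs − 12 kHz = 4 kHz.
30.5 kHz mod fs = 14.5 kHz.
14.5 kHz > fs/2 = 8 kHz, folds to fs − 14.5 kHz = 1.5 kHz.
13 kHz and 35 kHz both map to 3 kHz.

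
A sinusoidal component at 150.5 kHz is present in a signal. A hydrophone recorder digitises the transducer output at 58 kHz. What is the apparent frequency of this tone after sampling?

23.5 kHz

150.5 kHz mod fs = 34.5 kHz.
34.5 kHz > fs/2 = 29 kHz, folds to fs − 34.5 kHz = 23.5 kHz.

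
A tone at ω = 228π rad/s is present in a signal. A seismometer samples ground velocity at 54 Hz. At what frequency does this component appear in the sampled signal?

6 Hz

ω = 228π rad/s → f = ω/(2π) = 114 Hz.
114 Hz mod fs = 6 Hz.
6 Hz ≤ fs/2 = 27 Hz, appears at 6 Hz.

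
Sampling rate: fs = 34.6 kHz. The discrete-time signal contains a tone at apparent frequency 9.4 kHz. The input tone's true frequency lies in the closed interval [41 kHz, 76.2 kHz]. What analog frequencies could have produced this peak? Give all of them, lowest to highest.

44 kHz, 59.8 kHz

Frequencies that alias to 9.4 kHz are k·fs ± 9.4 kHz for integer k ≥ 0.
k=0: 9.4 kHz.
k=1: 25.2 kHz, 44 kHz.
k=2: 59.8 kHz, 78.6 kHz.
k=3: 94.4 kHz, 113.2 kHz.
Within [41 kHz, 76.2 kHz]: 44 kHz, 59.8 kHz.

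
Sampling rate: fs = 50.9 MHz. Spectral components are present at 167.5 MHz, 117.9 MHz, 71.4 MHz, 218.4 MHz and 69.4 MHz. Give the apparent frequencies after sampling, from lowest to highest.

14.8 MHz, 16.1 MHz, 18.5 MHz, 20.5 MHz

fs/2 = 25.45 MHz.
167.5 MHz mod fs = 14.8 MHz.
14.8 MHz ≤ fs/2 = 25.45 MHz, appears at 14.8 MHz.
117.9 MHz mod fs = 16.1 MHz.
16.1 MHz ≤ fs/2 = 25.45 MHz, appears at 16.1 MHz.
71.4 MHz mod fs = 20.5 MHz.
20.5 MHz ≤ fs/2 = 25.45 MHz, appears at 20.5 MHz.
218.4 MHz mod fs = 14.8 MHz.
14.8 MHz ≤ fs/2 = 25.45 MHz, appears at 14.8 MHz.
69.4 MHz mod fs = 18.5 MHz.
18.5 MHz ≤ fs/2 = 25.45 MHz, appears at 18.5 MHz.
Distinct values: {14.8 MHz, 16.1 MHz, 18.5 MHz, 20.5 MHz}.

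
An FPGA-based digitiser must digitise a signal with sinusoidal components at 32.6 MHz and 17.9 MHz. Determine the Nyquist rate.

65.2 MHz

Highest-frequency component: 32.6 MHz.
Nyquist rate = 2 × 32.6 MHz = 65.2 MHz.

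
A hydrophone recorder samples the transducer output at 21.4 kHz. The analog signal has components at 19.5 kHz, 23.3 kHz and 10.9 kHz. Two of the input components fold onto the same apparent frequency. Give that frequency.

fs/2 = 10.7 kHz.
19.5 kHz > fs/2 = 10.7 kHz, folds to fs − 19.5 kHz = 1.9 kHz.
23.3 kHz mod fs = 1.9 kHz.
1.9 kHz ≤ fs/2 = 10.7 kHz, appears at 1.9 kHz.
10.9 kHz > fs/2 = 10.7 kHz, folds to fs − 10.9 kHz = 10.5 kHz.
19.5 kHz and 23.3 kHz both map to 1.9 kHz.

1.9 kHz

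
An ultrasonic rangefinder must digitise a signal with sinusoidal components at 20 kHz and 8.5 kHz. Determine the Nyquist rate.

Highest-frequency component: 20 kHz.
Nyquist rate = 2 × 20 kHz = 40 kHz.

40 kHz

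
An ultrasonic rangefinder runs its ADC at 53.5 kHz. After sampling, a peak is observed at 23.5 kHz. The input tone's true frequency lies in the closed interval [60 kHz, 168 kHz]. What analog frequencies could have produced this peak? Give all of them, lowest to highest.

Frequencies that alias to 23.5 kHz are k·fs ± 23.5 kHz for integer k ≥ 0.
k=0: 23.5 kHz.
k=1: 30 kHz, 77 kHz.
k=2: 83.5 kHz, 130.5 kHz.
k=3: 137 kHz, 184 kHz.
k=4: 190.5 kHz, 237.5 kHz.
Within [60 kHz, 168 kHz]: 77 kHz, 83.5 kHz, 130.5 kHz, 137 kHz.

77 kHz, 83.5 kHz, 130.5 kHz, 137 kHz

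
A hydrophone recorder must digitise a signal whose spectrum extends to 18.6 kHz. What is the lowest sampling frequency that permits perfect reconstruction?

37.2 kHz

Nyquist rate = 2 × 18.6 kHz = 37.2 kHz.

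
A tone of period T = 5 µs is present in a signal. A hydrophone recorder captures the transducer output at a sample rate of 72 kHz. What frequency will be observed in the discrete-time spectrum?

16 kHz

T = 5 µs → f = 1/T = 200 kHz.
200 kHz mod fs = 56 kHz.
56 kHz > fs/2 = 36 kHz, folds to fs − 56 kHz = 16 kHz.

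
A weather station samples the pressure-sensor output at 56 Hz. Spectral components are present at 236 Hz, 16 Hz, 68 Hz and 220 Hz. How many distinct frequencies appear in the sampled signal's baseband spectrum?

3

fs/2 = 28 Hz.
236 Hz mod fs = 12 Hz.
12 Hz ≤ fs/2 = 28 Hz, appears at 12 Hz.
16 Hz ≤ fs/2 = 28 Hz, passes unchanged.
68 Hz mod fs = 12 Hz.
12 Hz ≤ fs/2 = 28 Hz, appears at 12 Hz.
220 Hz mod fs = 52 Hz.
52 Hz > fs/2 = 28 Hz, folds to fs − 52 Hz = 4 Hz.
Distinct values: {4 Hz, 12 Hz, 16 Hz} → 3.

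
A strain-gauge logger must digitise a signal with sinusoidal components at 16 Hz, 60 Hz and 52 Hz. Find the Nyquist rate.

Highest-frequency component: 60 Hz.
Nyquist rate = 2 × 60 Hz = 120 Hz.

120 Hz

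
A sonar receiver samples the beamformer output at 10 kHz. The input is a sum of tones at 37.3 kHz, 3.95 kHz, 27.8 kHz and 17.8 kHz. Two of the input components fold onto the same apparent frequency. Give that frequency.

2.2 kHz

fs/2 = 5 kHz.
37.3 kHz mod fs = 7.3 kHz.
7.3 kHz > fs/2 = 5 kHz, folds to fs − 7.3 kHz = 2.7 kHz.
3.95 kHz ≤ fs/2 = 5 kHz, passes unchanged.
27.8 kHz mod fs = 7.8 kHz.
7.8 kHz > fs/2 = 5 kHz, folds to fs − 7.8 kHz = 2.2 kHz.
17.8 kHz mod fs = 7.8 kHz.
7.8 kHz > fs/2 = 5 kHz, folds to fs − 7.8 kHz = 2.2 kHz.
17.8 kHz and 27.8 kHz both map to 2.2 kHz.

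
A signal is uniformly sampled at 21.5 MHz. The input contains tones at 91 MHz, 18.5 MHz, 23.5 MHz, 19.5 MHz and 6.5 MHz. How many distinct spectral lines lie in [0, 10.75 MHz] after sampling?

fs/2 = 10.75 MHz.
91 MHz mod fs = 5 MHz.
5 MHz ≤ fs/2 = 10.75 MHz, appears at 5 MHz.
18.5 MHz > fs/2 = 10.75 MHz, folds to fs − 18.5 MHz = 3 MHz.
23.5 MHz mod fs = 2 MHz.
2 MHz ≤ fs/2 = 10.75 MHz, appears at 2 MHz.
19.5 MHz > fs/2 = 10.75 MHz, folds to fs − 19.5 MHz = 2 MHz.
6.5 MHz ≤ fs/2 = 10.75 MHz, passes unchanged.
Distinct values: {2 MHz, 3 MHz, 5 MHz, 6.5 MHz} → 4.

4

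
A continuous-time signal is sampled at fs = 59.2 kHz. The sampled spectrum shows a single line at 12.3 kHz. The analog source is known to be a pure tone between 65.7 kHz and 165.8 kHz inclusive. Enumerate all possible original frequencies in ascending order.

71.5 kHz, 106.1 kHz, 130.7 kHz, 165.3 kHz

Frequencies that alias to 12.3 kHz are k·fs ± 12.3 kHz for integer k ≥ 0.
k=0: 12.3 kHz.
k=1: 46.9 kHz, 71.5 kHz.
k=2: 106.1 kHz, 130.7 kHz.
k=3: 165.3 kHz, 189.9 kHz.
k=4: 224.5 kHz, 249.1 kHz.
Within [65.7 kHz, 165.8 kHz]: 71.5 kHz, 106.1 kHz, 130.7 kHz, 165.3 kHz.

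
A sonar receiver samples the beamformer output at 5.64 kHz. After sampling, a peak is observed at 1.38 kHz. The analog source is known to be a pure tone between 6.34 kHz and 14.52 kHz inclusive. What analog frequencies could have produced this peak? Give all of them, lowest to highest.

Frequencies that alias to 1.38 kHz are k·fs ± 1.38 kHz for integer k ≥ 0.
k=0: 1.38 kHz.
k=1: 4.26 kHz, 7.02 kHz.
k=2: 9.9 kHz, 12.66 kHz.
k=3: 15.54 kHz, 18.3 kHz.
Within [6.34 kHz, 14.52 kHz]: 7.02 kHz, 9.9 kHz, 12.66 kHz.

7.02 kHz, 9.9 kHz, 12.66 kHz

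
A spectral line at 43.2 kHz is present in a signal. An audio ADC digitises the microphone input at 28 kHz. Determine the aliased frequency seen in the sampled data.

43.2 kHz mod fs = 15.2 kHz.
15.2 kHz > fs/2 = 14 kHz, folds to fs − 15.2 kHz = 12.8 kHz.

12.8 kHz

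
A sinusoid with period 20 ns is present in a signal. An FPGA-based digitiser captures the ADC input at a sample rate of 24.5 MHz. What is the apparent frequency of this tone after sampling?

1 MHz

T = 20 ns → f = 1/T = 50 MHz.
50 MHz mod fs = 1 MHz.
1 MHz ≤ fs/2 = 12.25 MHz, appears at 1 MHz.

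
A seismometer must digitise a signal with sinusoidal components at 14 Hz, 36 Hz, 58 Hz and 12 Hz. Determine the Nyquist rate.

116 Hz

Highest-frequency component: 58 Hz.
Nyquist rate = 2 × 58 Hz = 116 Hz.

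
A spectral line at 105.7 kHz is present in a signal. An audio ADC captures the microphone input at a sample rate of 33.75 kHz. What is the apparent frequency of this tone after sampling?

4.45 kHz

105.7 kHz mod fs = 4.45 kHz.
4.45 kHz ≤ fs/2 = 16.875 kHz, appears at 4.45 kHz.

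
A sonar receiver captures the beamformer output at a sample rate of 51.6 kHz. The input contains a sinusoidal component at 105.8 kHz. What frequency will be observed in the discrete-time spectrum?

2.6 kHz

105.8 kHz mod fs = 2.6 kHz.
2.6 kHz ≤ fs/2 = 25.8 kHz, appears at 2.6 kHz.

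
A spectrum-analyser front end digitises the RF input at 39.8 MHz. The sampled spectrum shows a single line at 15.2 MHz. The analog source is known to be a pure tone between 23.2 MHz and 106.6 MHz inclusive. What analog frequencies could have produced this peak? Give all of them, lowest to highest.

24.6 MHz, 55 MHz, 64.4 MHz, 94.8 MHz, 104.2 MHz

Frequencies that alias to 15.2 MHz are k·fs ± 15.2 MHz for integer k ≥ 0.
k=0: 15.2 MHz.
k=1: 24.6 MHz, 55 MHz.
k=2: 64.4 MHz, 94.8 MHz.
k=3: 104.2 MHz, 134.6 MHz.
k=4: 144 MHz, 174.4 MHz.
Within [23.2 MHz, 106.6 MHz]: 24.6 MHz, 55 MHz, 64.4 MHz, 94.8 MHz, 104.2 MHz.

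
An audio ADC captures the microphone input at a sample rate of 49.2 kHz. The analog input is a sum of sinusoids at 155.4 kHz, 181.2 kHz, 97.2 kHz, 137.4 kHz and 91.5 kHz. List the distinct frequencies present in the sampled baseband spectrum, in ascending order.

1.2 kHz, 6.9 kHz, 7.8 kHz, 10.2 kHz, 15.6 kHz

fs/2 = 24.6 kHz.
155.4 kHz mod fs = 7.8 kHz.
7.8 kHz ≤ fs/2 = 24.6 kHz, appears at 7.8 kHz.
181.2 kHz mod fs = 33.6 kHz.
33.6 kHz > fs/2 = 24.6 kHz, folds to fs − 33.6 kHz = 15.6 kHz.
97.2 kHz mod fs = 48 kHz.
48 kHz > fs/2 = 24.6 kHz, folds to fs − 48 kHz = 1.2 kHz.
137.4 kHz mod fs = 39 kHz.
39 kHz > fs/2 = 24.6 kHz, folds to fs − 39 kHz = 10.2 kHz.
91.5 kHz mod fs = 42.3 kHz.
42.3 kHz > fs/2 = 24.6 kHz, folds to fs − 42.3 kHz = 6.9 kHz.
Distinct values: {1.2 kHz, 6.9 kHz, 7.8 kHz, 10.2 kHz, 15.6 kHz}.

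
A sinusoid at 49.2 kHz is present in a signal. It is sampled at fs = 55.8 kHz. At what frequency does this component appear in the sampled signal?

49.2 kHz > fs/2 = 27.9 kHz, folds to fs − 49.2 kHz = 6.6 kHz.

6.6 kHz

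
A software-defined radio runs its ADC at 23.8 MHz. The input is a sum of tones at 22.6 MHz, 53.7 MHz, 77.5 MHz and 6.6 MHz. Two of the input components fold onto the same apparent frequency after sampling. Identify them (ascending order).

fs/2 = 11.9 MHz.
22.6 MHz > fs/2 = 11.9 MHz, folds to fs − 22.6 MHz = 1.2 MHz.
53.7 MHz mod fs = 6.1 MHz.
6.1 MHz ≤ fs/2 = 11.9 MHz, appears at 6.1 MHz.
77.5 MHz mod fs = 6.1 MHz.
6.1 MHz ≤ fs/2 = 11.9 MHz, appears at 6.1 MHz.
6.6 MHz ≤ fs/2 = 11.9 MHz, passes unchanged.
53.7 MHz and 77.5 MHz both map to 6.1 MHz.

53.7 MHz, 77.5 MHz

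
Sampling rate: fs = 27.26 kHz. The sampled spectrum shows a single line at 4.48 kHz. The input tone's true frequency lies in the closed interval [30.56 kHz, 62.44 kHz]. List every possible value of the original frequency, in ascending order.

31.74 kHz, 50.04 kHz, 59 kHz

Frequencies that alias to 4.48 kHz are k·fs ± 4.48 kHz for integer k ≥ 0.
k=0: 4.48 kHz.
k=1: 22.78 kHz, 31.74 kHz.
k=2: 50.04 kHz, 59 kHz.
k=3: 77.3 kHz, 86.26 kHz.
Within [30.56 kHz, 62.44 kHz]: 31.74 kHz, 50.04 kHz, 59 kHz.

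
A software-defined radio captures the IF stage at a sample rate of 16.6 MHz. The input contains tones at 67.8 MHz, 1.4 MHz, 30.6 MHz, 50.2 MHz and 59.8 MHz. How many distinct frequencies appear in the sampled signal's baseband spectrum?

fs/2 = 8.3 MHz.
67.8 MHz mod fs = 1.4 MHz.
1.4 MHz ≤ fs/2 = 8.3 MHz, appears at 1.4 MHz.
1.4 MHz ≤ fs/2 = 8.3 MHz, passes unchanged.
30.6 MHz mod fs = 14 MHz.
14 MHz > fs/2 = 8.3 MHz, folds to fs − 14 MHz = 2.6 MHz.
50.2 MHz mod fs = 0.4 MHz.
0.4 MHz ≤ fs/2 = 8.3 MHz, appears at 0.4 MHz.
59.8 MHz mod fs = 10 MHz.
10 MHz > fs/2 = 8.3 MHz, folds to fs − 10 MHz = 6.6 MHz.
Distinct values: {0.4 MHz, 1.4 MHz, 2.6 MHz, 6.6 MHz} → 4.

4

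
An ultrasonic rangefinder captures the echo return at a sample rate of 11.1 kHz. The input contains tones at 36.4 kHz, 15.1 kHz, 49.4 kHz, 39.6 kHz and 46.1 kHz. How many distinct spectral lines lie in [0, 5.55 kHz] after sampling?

fs/2 = 5.55 kHz.
36.4 kHz mod fs = 3.1 kHz.
3.1 kHz ≤ fs/2 = 5.55 kHz, appears at 3.1 kHz.
15.1 kHz mod fs = 4 kHz.
4 kHz ≤ fs/2 = 5.55 kHz, appears at 4 kHz.
49.4 kHz mod fs = 5 kHz.
5 kHz ≤ fs/2 = 5.55 kHz, appears at 5 kHz.
39.6 kHz mod fs = 6.3 kHz.
6.3 kHz > fs/2 = 5.55 kHz, folds to fs − 6.3 kHz = 4.8 kHz.
46.1 kHz mod fs = 1.7 kHz.
1.7 kHz ≤ fs/2 = 5.55 kHz, appears at 1.7 kHz.
Distinct values: {1.7 kHz, 3.1 kHz, 4 kHz, 4.8 kHz, 5 kHz} → 5.

5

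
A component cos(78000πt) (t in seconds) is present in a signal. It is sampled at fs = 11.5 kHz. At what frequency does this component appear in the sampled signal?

ω = 78000π rad/s → f = ω/(2π) = 39000 Hz = 39 kHz.
39 kHz mod fs = 4.5 kHz.
4.5 kHz ≤ fs/2 = 5.75 kHz, appears at 4.5 kHz.

4.5 kHz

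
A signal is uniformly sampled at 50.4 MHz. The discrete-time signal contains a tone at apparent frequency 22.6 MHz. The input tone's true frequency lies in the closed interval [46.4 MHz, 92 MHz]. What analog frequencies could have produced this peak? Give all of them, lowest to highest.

Frequencies that alias to 22.6 MHz are k·fs ± 22.6 MHz for integer k ≥ 0.
k=0: 22.6 MHz.
k=1: 27.8 MHz, 73 MHz.
k=2: 78.2 MHz, 123.4 MHz.
k=3: 128.6 MHz, 173.8 MHz.
Within [46.4 MHz, 92 MHz]: 73 MHz, 78.2 MHz.

73 MHz, 78.2 MHz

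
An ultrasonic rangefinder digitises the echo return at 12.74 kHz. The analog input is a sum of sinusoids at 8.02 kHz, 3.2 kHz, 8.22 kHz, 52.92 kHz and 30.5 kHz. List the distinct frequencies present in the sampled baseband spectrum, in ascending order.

fs/2 = 6.37 kHz.
8.02 kHz > fs/2 = 6.37 kHz, folds to fs − 8.02 kHz = 4.72 kHz.
3.2 kHz ≤ fs/2 = 6.37 kHz, passes unchanged.
8.22 kHz > fs/2 = 6.37 kHz, folds to fs − 8.22 kHz = 4.52 kHz.
52.92 kHz mod fs = 1.96 kHz.
1.96 kHz ≤ fs/2 = 6.37 kHz, appears at 1.96 kHz.
30.5 kHz mod fs = 5.02 kHz.
5.02 kHz ≤ fs/2 = 6.37 kHz, appears at 5.02 kHz.
Distinct values: {1.96 kHz, 3.2 kHz, 4.52 kHz, 4.72 kHz, 5.02 kHz}.

1.96 kHz, 3.2 kHz, 4.52 kHz, 4.72 kHz, 5.02 kHz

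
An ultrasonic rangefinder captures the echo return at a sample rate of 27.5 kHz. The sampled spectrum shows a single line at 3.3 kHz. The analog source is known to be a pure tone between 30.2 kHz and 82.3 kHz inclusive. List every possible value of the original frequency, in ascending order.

Frequencies that alias to 3.3 kHz are k·fs ± 3.3 kHz for integer k ≥ 0.
k=0: 3.3 kHz.
k=1: 24.2 kHz, 30.8 kHz.
k=2: 51.7 kHz, 58.3 kHz.
k=3: 79.2 kHz, 85.8 kHz.
k=4: 106.7 kHz, 113.3 kHz.
Within [30.2 kHz, 82.3 kHz]: 30.8 kHz, 51.7 kHz, 58.3 kHz, 79.2 kHz.

30.8 kHz, 51.7 kHz, 58.3 kHz, 79.2 kHz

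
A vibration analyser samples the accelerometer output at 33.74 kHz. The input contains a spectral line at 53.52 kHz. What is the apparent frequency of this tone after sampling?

13.96 kHz

53.52 kHz mod fs = 19.78 kHz.
19.78 kHz > fs/2 = 16.87 kHz, folds to fs − 19.78 kHz = 13.96 kHz.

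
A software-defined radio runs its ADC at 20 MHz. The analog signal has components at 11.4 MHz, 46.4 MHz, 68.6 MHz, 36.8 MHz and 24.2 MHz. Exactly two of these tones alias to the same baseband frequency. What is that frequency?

fs/2 = 10 MHz.
11.4 MHz > fs/2 = 10 MHz, folds to fs − 11.4 MHz = 8.6 MHz.
46.4 MHz mod fs = 6.4 MHz.
6.4 MHz ≤ fs/2 = 10 MHz, appears at 6.4 MHz.
68.6 MHz mod fs = 8.6 MHz.
8.6 MHz ≤ fs/2 = 10 MHz, appears at 8.6 MHz.
36.8 MHz mod fs = 16.8 MHz.
16.8 MHz > fs/2 = 10 MHz, folds to fs − 16.8 MHz = 3.2 MHz.
24.2 MHz mod fs = 4.2 MHz.
4.2 MHz ≤ fs/2 = 10 MHz, appears at 4.2 MHz.
11.4 MHz and 68.6 MHz both map to 8.6 MHz.

8.6 MHz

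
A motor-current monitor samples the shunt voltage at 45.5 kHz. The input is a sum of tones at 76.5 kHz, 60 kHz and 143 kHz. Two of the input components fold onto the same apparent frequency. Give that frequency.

fs/2 = 22.75 kHz.
76.5 kHz mod fs = 31 kHz.
31 kHz > fs/2 = 22.75 kHz, folds to fs − 31 kHz = 14.5 kHz.
60 kHz mod fs = 14.5 kHz.
14.5 kHz ≤ fs/2 = 22.75 kHz, appears at 14.5 kHz.
143 kHz mod fs = 6.5 kHz.
6.5 kHz ≤ fs/2 = 22.75 kHz, appears at 6.5 kHz.
60 kHz and 76.5 kHz both map to 14.5 kHz.

14.5 kHz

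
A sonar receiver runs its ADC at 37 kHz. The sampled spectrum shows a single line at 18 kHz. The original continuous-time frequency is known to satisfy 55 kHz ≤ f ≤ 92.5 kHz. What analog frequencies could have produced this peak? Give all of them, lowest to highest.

55 kHz, 56 kHz, 92 kHz

Frequencies that alias to 18 kHz are k·fs ± 18 kHz for integer k ≥ 0.
k=0: 18 kHz.
k=1: 19 kHz, 55 kHz.
k=2: 56 kHz, 92 kHz.
k=3: 93 kHz, 129 kHz.
Within [55 kHz, 92.5 kHz]: 55 kHz, 56 kHz, 92 kHz.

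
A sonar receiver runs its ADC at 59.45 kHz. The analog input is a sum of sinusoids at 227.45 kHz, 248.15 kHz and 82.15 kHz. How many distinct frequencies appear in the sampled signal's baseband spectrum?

fs/2 = 29.725 kHz.
227.45 kHz mod fs = 49.1 kHz.
49.1 kHz > fs/2 = 29.725 kHz, folds to fs − 49.1 kHz = 10.35 kHz.
248.15 kHz mod fs = 10.35 kHz.
10.35 kHz ≤ fs/2 = 29.725 kHz, appears at 10.35 kHz.
82.15 kHz mod fs = 22.7 kHz.
22.7 kHz ≤ fs/2 = 29.725 kHz, appears at 22.7 kHz.
Distinct values: {10.35 kHz, 22.7 kHz} → 2.

2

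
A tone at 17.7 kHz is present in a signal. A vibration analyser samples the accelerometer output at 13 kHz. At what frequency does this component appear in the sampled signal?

17.7 kHz mod fs = 4.7 kHz.
4.7 kHz ≤ fs/2 = 6.5 kHz, appears at 4.7 kHz.

4.7 kHz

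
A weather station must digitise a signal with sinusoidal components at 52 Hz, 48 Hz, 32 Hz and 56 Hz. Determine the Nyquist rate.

112 Hz

Highest-frequency component: 56 Hz.
Nyquist rate = 2 × 56 Hz = 112 Hz.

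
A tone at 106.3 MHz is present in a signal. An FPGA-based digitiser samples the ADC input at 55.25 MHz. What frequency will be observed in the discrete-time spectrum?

4.2 MHz

106.3 MHz mod fs = 51.05 MHz.
51.05 MHz > fs/2 = 27.625 MHz, folds to fs − 51.05 MHz = 4.2 MHz.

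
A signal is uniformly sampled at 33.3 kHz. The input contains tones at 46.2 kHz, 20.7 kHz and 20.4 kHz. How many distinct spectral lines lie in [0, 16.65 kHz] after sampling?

2

fs/2 = 16.65 kHz.
46.2 kHz mod fs = 12.9 kHz.
12.9 kHz ≤ fs/2 = 16.65 kHz, appears at 12.9 kHz.
20.7 kHz > fs/2 = 16.65 kHz, folds to fs − 20.7 kHz = 12.6 kHz.
20.4 kHz > fs/2 = 16.65 kHz, folds to fs − 20.4 kHz = 12.9 kHz.
Distinct values: {12.6 kHz, 12.9 kHz} → 2.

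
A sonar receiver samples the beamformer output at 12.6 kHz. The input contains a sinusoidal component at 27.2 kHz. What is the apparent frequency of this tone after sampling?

2 kHz

27.2 kHz mod fs = 2 kHz.
2 kHz ≤ fs/2 = 6.3 kHz, appears at 2 kHz.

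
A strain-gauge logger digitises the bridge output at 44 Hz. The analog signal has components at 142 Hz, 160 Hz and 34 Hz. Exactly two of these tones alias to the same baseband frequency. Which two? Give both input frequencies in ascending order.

34 Hz, 142 Hz

fs/2 = 22 Hz.
142 Hz mod fs = 10 Hz.
10 Hz ≤ fs/2 = 22 Hz, appears at 10 Hz.
160 Hz mod fs = 28 Hz.
28 Hz > fs/2 = 22 Hz, folds to fs − 28 Hz = 16 Hz.
34 Hz > fs/2 = 22 Hz, folds to fs − 34 Hz = 10 Hz.
34 Hz and 142 Hz both map to 10 Hz.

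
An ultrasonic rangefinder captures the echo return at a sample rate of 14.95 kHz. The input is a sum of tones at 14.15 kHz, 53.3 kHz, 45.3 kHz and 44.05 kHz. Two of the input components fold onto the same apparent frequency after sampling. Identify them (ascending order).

fs/2 = 7.475 kHz.
14.15 kHz > fs/2 = 7.475 kHz, folds to fs − 14.15 kHz = 0.8 kHz.
53.3 kHz mod fs = 8.45 kHz.
8.45 kHz > fs/2 = 7.475 kHz, folds to fs − 8.45 kHz = 6.5 kHz.
45.3 kHz mod fs = 0.45 kHz.
0.45 kHz ≤ fs/2 = 7.475 kHz, appears at 0.45 kHz.
44.05 kHz mod fs = 14.15 kHz.
14.15 kHz > fs/2 = 7.475 kHz, folds to fs − 14.15 kHz = 0.8 kHz.
14.15 kHz and 44.05 kHz both map to 0.8 kHz.

14.15 kHz, 44.05 kHz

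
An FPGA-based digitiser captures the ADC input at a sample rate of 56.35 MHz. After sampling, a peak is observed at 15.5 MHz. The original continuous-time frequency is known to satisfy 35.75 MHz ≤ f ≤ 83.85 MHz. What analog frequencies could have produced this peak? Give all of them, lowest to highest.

40.85 MHz, 71.85 MHz

Frequencies that alias to 15.5 MHz are k·fs ± 15.5 MHz for integer k ≥ 0.
k=0: 15.5 MHz.
k=1: 40.85 MHz, 71.85 MHz.
k=2: 97.2 MHz, 128.2 MHz.
Within [35.75 MHz, 83.85 MHz]: 40.85 MHz, 71.85 MHz.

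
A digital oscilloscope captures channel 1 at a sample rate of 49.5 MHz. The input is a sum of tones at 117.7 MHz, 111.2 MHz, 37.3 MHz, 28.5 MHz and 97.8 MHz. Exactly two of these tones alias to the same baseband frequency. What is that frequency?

12.2 MHz

fs/2 = 24.75 MHz.
117.7 MHz mod fs = 18.7 MHz.
18.7 MHz ≤ fs/2 = 24.75 MHz, appears at 18.7 MHz.
111.2 MHz mod fs = 12.2 MHz.
12.2 MHz ≤ fs/2 = 24.75 MHz, appears at 12.2 MHz.
37.3 MHz > fs/2 = 24.75 MHz, folds to fs − 37.3 MHz = 12.2 MHz.
28.5 MHz > fs/2 = 24.75 MHz, folds to fs − 28.5 MHz = 21 MHz.
97.8 MHz mod fs = 48.3 MHz.
48.3 MHz > fs/2 = 24.75 MHz, folds to fs − 48.3 MHz = 1.2 MHz.
37.3 MHz and 111.2 MHz both map to 12.2 MHz.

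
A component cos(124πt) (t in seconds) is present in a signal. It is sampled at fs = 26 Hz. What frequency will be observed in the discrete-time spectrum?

10 Hz

ω = 124π rad/s → f = ω/(2π) = 62 Hz.
62 Hz mod fs = 10 Hz.
10 Hz ≤ fs/2 = 13 Hz, appears at 10 Hz.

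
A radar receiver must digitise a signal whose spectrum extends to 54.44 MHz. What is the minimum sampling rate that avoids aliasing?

108.88 MHz

Nyquist rate = 2 × 54.44 MHz = 108.88 MHz.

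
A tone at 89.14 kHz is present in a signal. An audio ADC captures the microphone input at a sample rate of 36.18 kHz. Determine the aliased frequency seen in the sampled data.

16.78 kHz

89.14 kHz mod fs = 16.78 kHz.
16.78 kHz ≤ fs/2 = 18.09 kHz, appears at 16.78 kHz.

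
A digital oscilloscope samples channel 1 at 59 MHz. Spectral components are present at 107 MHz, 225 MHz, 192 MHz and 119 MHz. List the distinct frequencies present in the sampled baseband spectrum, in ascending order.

1 MHz, 11 MHz, 15 MHz

fs/2 = 29.5 MHz.
107 MHz mod fs = 48 MHz.
48 MHz > fs/2 = 29.5 MHz, folds to fs − 48 MHz = 11 MHz.
225 MHz mod fs = 48 MHz.
48 MHz > fs/2 = 29.5 MHz, folds to fs − 48 MHz = 11 MHz.
192 MHz mod fs = 15 MHz.
15 MHz ≤ fs/2 = 29.5 MHz, appears at 15 MHz.
119 MHz mod fs = 1 MHz.
1 MHz ≤ fs/2 = 29.5 MHz, appears at 1 MHz.
Distinct values: {1 MHz, 11 MHz, 15 MHz}.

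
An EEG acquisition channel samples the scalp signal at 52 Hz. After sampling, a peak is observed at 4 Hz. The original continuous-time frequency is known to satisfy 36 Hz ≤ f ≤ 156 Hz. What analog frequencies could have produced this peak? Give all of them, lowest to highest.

48 Hz, 56 Hz, 100 Hz, 108 Hz, 152 Hz

Frequencies that alias to 4 Hz are k·fs ± 4 Hz for integer k ≥ 0.
k=0: 4 Hz.
k=1: 48 Hz, 56 Hz.
k=2: 100 Hz, 108 Hz.
k=3: 152 Hz, 160 Hz.
k=4: 204 Hz, 212 Hz.
Within [36 Hz, 156 Hz]: 48 Hz, 56 Hz, 100 Hz, 108 Hz, 152 Hz.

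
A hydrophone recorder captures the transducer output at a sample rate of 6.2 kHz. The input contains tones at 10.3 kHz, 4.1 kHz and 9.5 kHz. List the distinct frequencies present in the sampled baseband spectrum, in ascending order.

2.1 kHz, 2.9 kHz

fs/2 = 3.1 kHz.
10.3 kHz mod fs = 4.1 kHz.
4.1 kHz > fs/2 = 3.1 kHz, folds to fs − 4.1 kHz = 2.1 kHz.
4.1 kHz > fs/2 = 3.1 kHz, folds to fs − 4.1 kHz = 2.1 kHz.
9.5 kHz mod fs = 3.3 kHz.
3.3 kHz > fs/2 = 3.1 kHz, folds to fs − 3.3 kHz = 2.9 kHz.
Distinct values: {2.1 kHz, 2.9 kHz}.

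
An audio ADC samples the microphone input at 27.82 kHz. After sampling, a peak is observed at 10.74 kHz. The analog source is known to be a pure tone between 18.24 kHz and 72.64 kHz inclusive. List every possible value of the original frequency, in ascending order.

38.56 kHz, 44.9 kHz, 66.38 kHz

Frequencies that alias to 10.74 kHz are k·fs ± 10.74 kHz for integer k ≥ 0.
k=0: 10.74 kHz.
k=1: 17.08 kHz, 38.56 kHz.
k=2: 44.9 kHz, 66.38 kHz.
k=3: 72.72 kHz, 94.2 kHz.
Within [18.24 kHz, 72.64 kHz]: 38.56 kHz, 44.9 kHz, 66.38 kHz.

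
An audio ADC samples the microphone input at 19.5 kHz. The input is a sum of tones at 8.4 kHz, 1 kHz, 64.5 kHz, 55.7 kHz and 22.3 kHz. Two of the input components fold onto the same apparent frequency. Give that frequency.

2.8 kHz

fs/2 = 9.75 kHz.
8.4 kHz ≤ fs/2 = 9.75 kHz, passes unchanged.
1 kHz ≤ fs/2 = 9.75 kHz, passes unchanged.
64.5 kHz mod fs = 6 kHz.
6 kHz ≤ fs/2 = 9.75 kHz, appears at 6 kHz.
55.7 kHz mod fs = 16.7 kHz.
16.7 kHz > fs/2 = 9.75 kHz, folds to fs − 16.7 kHz = 2.8 kHz.
22.3 kHz mod fs = 2.8 kHz.
2.8 kHz ≤ fs/2 = 9.75 kHz, appears at 2.8 kHz.
22.3 kHz and 55.7 kHz both map to 2.8 kHz.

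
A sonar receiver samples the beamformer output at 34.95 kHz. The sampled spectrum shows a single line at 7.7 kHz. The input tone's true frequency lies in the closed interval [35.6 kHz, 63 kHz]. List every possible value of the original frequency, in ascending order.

42.65 kHz, 62.2 kHz

Frequencies that alias to 7.7 kHz are k·fs ± 7.7 kHz for integer k ≥ 0.
k=0: 7.7 kHz.
k=1: 27.25 kHz, 42.65 kHz.
k=2: 62.2 kHz, 77.6 kHz.
k=3: 97.15 kHz, 112.55 kHz.
Within [35.6 kHz, 63 kHz]: 42.65 kHz, 62.2 kHz.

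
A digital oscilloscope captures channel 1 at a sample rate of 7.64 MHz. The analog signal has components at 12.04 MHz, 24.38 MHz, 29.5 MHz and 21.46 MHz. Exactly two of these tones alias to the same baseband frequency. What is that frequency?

1.46 MHz

fs/2 = 3.82 MHz.
12.04 MHz mod fs = 4.4 MHz.
4.4 MHz > fs/2 = 3.82 MHz, folds to fs − 4.4 MHz = 3.24 MHz.
24.38 MHz mod fs = 1.46 MHz.
1.46 MHz ≤ fs/2 = 3.82 MHz, appears at 1.46 MHz.
29.5 MHz mod fs = 6.58 MHz.
6.58 MHz > fs/2 = 3.82 MHz, folds to fs − 6.58 MHz = 1.06 MHz.
21.46 MHz mod fs = 6.18 MHz.
6.18 MHz > fs/2 = 3.82 MHz, folds to fs − 6.18 MHz = 1.46 MHz.
21.46 MHz and 24.38 MHz both map to 1.46 MHz.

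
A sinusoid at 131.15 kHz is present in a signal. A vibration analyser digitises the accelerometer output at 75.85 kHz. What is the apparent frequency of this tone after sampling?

20.55 kHz

131.15 kHz mod fs = 55.3 kHz.
55.3 kHz > fs/2 = 37.925 kHz, folds to fs − 55.3 kHz = 20.55 kHz.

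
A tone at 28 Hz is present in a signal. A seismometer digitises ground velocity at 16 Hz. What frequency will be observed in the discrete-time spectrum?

4 Hz

28 Hz mod fs = 12 Hz.
12 Hz > fs/2 = 8 Hz, folds to fs − 12 Hz = 4 Hz.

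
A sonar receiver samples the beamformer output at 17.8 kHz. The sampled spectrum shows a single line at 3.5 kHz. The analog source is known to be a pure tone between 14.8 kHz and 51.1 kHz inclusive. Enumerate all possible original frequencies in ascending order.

21.3 kHz, 32.1 kHz, 39.1 kHz, 49.9 kHz

Frequencies that alias to 3.5 kHz are k·fs ± 3.5 kHz for integer k ≥ 0.
k=0: 3.5 kHz.
k=1: 14.3 kHz, 21.3 kHz.
k=2: 32.1 kHz, 39.1 kHz.
k=3: 49.9 kHz, 56.9 kHz.
k=4: 67.7 kHz, 74.7 kHz.
Within [14.8 kHz, 51.1 kHz]: 21.3 kHz, 32.1 kHz, 39.1 kHz, 49.9 kHz.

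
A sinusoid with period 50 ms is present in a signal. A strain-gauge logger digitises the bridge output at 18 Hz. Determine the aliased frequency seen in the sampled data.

T = 50 ms → f = 1/T = 20 Hz.
20 Hz mod fs = 2 Hz.
2 Hz ≤ fs/2 = 9 Hz, appears at 2 Hz.

2 Hz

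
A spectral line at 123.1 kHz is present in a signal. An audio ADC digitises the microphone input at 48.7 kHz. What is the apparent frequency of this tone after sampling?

123.1 kHz mod fs = 25.7 kHz.
25.7 kHz > fs/2 = 24.35 kHz, folds to fs − 25.7 kHz = 23 kHz.

23 kHz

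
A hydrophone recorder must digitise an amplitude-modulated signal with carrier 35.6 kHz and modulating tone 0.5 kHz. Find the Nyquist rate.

AM sidebands sit at fc ± fm = 35.1 kHz and 36.1 kHz.
Highest-frequency component: 36.1 kHz.
Nyquist rate = 2 × 36.1 kHz = 72.2 kHz.

72.2 kHz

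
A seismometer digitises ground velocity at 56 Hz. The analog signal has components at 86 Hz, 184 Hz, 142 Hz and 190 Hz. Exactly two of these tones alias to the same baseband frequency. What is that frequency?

fs/2 = 28 Hz.
86 Hz mod fs = 30 Hz.
30 Hz > fs/2 = 28 Hz, folds to fs − 30 Hz = 26 Hz.
184 Hz mod fs = 16 Hz.
16 Hz ≤ fs/2 = 28 Hz, appears at 16 Hz.
142 Hz mod fs = 30 Hz.
30 Hz > fs/2 = 28 Hz, folds to fs − 30 Hz = 26 Hz.
190 Hz mod fs = 22 Hz.
22 Hz ≤ fs/2 = 28 Hz, appears at 22 Hz.
86 Hz and 142 Hz both map to 26 Hz.

26 Hz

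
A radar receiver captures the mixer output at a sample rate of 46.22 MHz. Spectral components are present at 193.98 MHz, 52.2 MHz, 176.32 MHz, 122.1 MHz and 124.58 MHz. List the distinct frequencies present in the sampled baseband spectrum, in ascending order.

5.98 MHz, 8.56 MHz, 9.1 MHz, 14.08 MHz, 16.56 MHz

fs/2 = 23.11 MHz.
193.98 MHz mod fs = 9.1 MHz.
9.1 MHz ≤ fs/2 = 23.11 MHz, appears at 9.1 MHz.
52.2 MHz mod fs = 5.98 MHz.
5.98 MHz ≤ fs/2 = 23.11 MHz, appears at 5.98 MHz.
176.32 MHz mod fs = 37.66 MHz.
37.66 MHz > fs/2 = 23.11 MHz, folds to fs − 37.66 MHz = 8.56 MHz.
122.1 MHz mod fs = 29.66 MHz.
29.66 MHz > fs/2 = 23.11 MHz, folds to fs − 29.66 MHz = 16.56 MHz.
124.58 MHz mod fs = 32.14 MHz.
32.14 MHz > fs/2 = 23.11 MHz, folds to fs − 32.14 MHz = 14.08 MHz.
Distinct values: {5.98 MHz, 8.56 MHz, 9.1 MHz, 14.08 MHz, 16.56 MHz}.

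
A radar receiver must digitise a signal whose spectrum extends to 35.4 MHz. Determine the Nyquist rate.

Nyquist rate = 2 × 35.4 MHz = 70.8 MHz.

70.8 MHz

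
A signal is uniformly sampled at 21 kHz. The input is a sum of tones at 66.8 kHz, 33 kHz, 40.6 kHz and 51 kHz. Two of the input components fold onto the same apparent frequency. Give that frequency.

fs/2 = 10.5 kHz.
66.8 kHz mod fs = 3.8 kHz.
3.8 kHz ≤ fs/2 = 10.5 kHz, appears at 3.8 kHz.
33 kHz mod fs = 12 kHz.
12 kHz > fs/2 = 10.5 kHz, folds to fs − 12 kHz = 9 kHz.
40.6 kHz mod fs = 19.6 kHz.
19.6 kHz > fs/2 = 10.5 kHz, folds to fs − 19.6 kHz = 1.4 kHz.
51 kHz mod fs = 9 kHz.
9 kHz ≤ fs/2 = 10.5 kHz, appears at 9 kHz.
33 kHz and 51 kHz both map to 9 kHz.

9 kHz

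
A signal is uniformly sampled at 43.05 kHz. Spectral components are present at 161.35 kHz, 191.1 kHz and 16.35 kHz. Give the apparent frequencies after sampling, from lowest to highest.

fs/2 = 21.525 kHz.
161.35 kHz mod fs = 32.2 kHz.
32.2 kHz > fs/2 = 21.525 kHz, folds to fs − 32.2 kHz = 10.85 kHz.
191.1 kHz mod fs = 18.9 kHz.
18.9 kHz ≤ fs/2 = 21.525 kHz, appears at 18.9 kHz.
16.35 kHz ≤ fs/2 = 21.525 kHz, passes unchanged.
Distinct values: {10.85 kHz, 16.35 kHz, 18.9 kHz}.

10.85 kHz, 16.35 kHz, 18.9 kHz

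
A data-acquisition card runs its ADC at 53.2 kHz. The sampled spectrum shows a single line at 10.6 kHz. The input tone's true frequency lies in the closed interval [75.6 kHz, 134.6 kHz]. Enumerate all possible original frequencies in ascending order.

95.8 kHz, 117 kHz

Frequencies that alias to 10.6 kHz are k·fs ± 10.6 kHz for integer k ≥ 0.
k=0: 10.6 kHz.
k=1: 42.6 kHz, 63.8 kHz.
k=2: 95.8 kHz, 117 kHz.
k=3: 149 kHz, 170.2 kHz.
Within [75.6 kHz, 134.6 kHz]: 95.8 kHz, 117 kHz.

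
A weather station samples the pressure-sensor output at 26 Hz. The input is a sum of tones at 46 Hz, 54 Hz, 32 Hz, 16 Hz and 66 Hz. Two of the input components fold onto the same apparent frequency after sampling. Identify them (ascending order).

32 Hz, 46 Hz

fs/2 = 13 Hz.
46 Hz mod fs = 20 Hz.
20 Hz > fs/2 = 13 Hz, folds to fs − 20 Hz = 6 Hz.
54 Hz mod fs = 2 Hz.
2 Hz ≤ fs/2 = 13 Hz, appears at 2 Hz.
32 Hz mod fs = 6 Hz.
6 Hz ≤ fs/2 = 13 Hz, appears at 6 Hz.
16 Hz > fs/2 = 13 Hz, folds to fs − 16 Hz = 10 Hz.
66 Hz mod fs = 14 Hz.
14 Hz > fs/2 = 13 Hz, folds to fs − 14 Hz = 12 Hz.
32 Hz and 46 Hz both map to 6 Hz.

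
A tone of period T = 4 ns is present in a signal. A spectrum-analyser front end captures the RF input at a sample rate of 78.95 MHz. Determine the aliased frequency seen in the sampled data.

T = 4 ns → f = 1/T = 250 MHz.
250 MHz mod fs = 13.15 MHz.
13.15 MHz ≤ fs/2 = 39.475 MHz, appears at 13.15 MHz.

13.15 MHz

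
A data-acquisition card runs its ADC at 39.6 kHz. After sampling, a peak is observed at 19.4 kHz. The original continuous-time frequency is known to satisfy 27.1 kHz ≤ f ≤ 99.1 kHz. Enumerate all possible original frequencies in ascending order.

59 kHz, 59.8 kHz, 98.6 kHz

Frequencies that alias to 19.4 kHz are k·fs ± 19.4 kHz for integer k ≥ 0.
k=0: 19.4 kHz.
k=1: 20.2 kHz, 59 kHz.
k=2: 59.8 kHz, 98.6 kHz.
k=3: 99.4 kHz, 138.2 kHz.
Within [27.1 kHz, 99.1 kHz]: 59 kHz, 59.8 kHz, 98.6 kHz.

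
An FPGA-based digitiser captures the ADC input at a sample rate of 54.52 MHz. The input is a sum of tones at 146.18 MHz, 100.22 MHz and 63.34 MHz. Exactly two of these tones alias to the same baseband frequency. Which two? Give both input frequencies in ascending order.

fs/2 = 27.26 MHz.
146.18 MHz mod fs = 37.14 MHz.
37.14 MHz > fs/2 = 27.26 MHz, folds to fs − 37.14 MHz = 17.38 MHz.
100.22 MHz mod fs = 45.7 MHz.
45.7 MHz > fs/2 = 27.26 MHz, folds to fs − 45.7 MHz = 8.82 MHz.
63.34 MHz mod fs = 8.82 MHz.
8.82 MHz ≤ fs/2 = 27.26 MHz, appears at 8.82 MHz.
63.34 MHz and 100.22 MHz both map to 8.82 MHz.

63.34 MHz, 100.22 MHz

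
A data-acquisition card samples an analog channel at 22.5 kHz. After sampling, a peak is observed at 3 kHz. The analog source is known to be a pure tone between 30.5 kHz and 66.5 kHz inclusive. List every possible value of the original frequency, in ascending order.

42 kHz, 48 kHz, 64.5 kHz

Frequencies that alias to 3 kHz are k·fs ± 3 kHz for integer k ≥ 0.
k=0: 3 kHz.
k=1: 19.5 kHz, 25.5 kHz.
k=2: 42 kHz, 48 kHz.
k=3: 64.5 kHz, 70.5 kHz.
k=4: 87 kHz, 93 kHz.
Within [30.5 kHz, 66.5 kHz]: 42 kHz, 48 kHz, 64.5 kHz.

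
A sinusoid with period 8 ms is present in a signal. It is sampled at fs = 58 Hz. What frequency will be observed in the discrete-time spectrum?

T = 8 ms → f = 1/T = 125 Hz.
125 Hz mod fs = 9 Hz.
9 Hz ≤ fs/2 = 29 Hz, appears at 9 Hz.

9 Hz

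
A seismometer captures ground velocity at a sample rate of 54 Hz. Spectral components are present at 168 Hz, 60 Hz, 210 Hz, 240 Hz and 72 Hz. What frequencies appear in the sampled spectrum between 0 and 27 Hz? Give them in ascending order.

fs/2 = 27 Hz.
168 Hz mod fs = 6 Hz.
6 Hz ≤ fs/2 = 27 Hz, appears at 6 Hz.
60 Hz mod fs = 6 Hz.
6 Hz ≤ fs/2 = 27 Hz, appears at 6 Hz.
210 Hz mod fs = 48 Hz.
48 Hz > fs/2 = 27 Hz, folds to fs − 48 Hz = 6 Hz.
240 Hz mod fs = 24 Hz.
24 Hz ≤ fs/2 = 27 Hz, appears at 24 Hz.
72 Hz mod fs = 18 Hz.
18 Hz ≤ fs/2 = 27 Hz, appears at 18 Hz.
Distinct values: {6 Hz, 18 Hz, 24 Hz}.

6 Hz, 18 Hz, 24 Hz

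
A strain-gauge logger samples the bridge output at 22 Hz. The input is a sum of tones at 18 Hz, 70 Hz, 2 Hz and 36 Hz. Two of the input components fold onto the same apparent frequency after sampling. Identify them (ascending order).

18 Hz, 70 Hz

fs/2 = 11 Hz.
18 Hz > fs/2 = 11 Hz, folds to fs − 18 Hz = 4 Hz.
70 Hz mod fs = 4 Hz.
4 Hz ≤ fs/2 = 11 Hz, appears at 4 Hz.
2 Hz ≤ fs/2 = 11 Hz, passes unchanged.
36 Hz mod fs = 14 Hz.
14 Hz > fs/2 = 11 Hz, folds to fs − 14 Hz = 8 Hz.
18 Hz and 70 Hz both map to 4 Hz.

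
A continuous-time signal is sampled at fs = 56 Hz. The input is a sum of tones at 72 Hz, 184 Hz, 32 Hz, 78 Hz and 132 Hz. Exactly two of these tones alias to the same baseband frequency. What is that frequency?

fs/2 = 28 Hz.
72 Hz mod fs = 16 Hz.
16 Hz ≤ fs/2 = 28 Hz, appears at 16 Hz.
184 Hz mod fs = 16 Hz.
16 Hz ≤ fs/2 = 28 Hz, appears at 16 Hz.
32 Hz > fs/2 = 28 Hz, folds to fs − 32 Hz = 24 Hz.
78 Hz mod fs = 22 Hz.
22 Hz ≤ fs/2 = 28 Hz, appears at 22 Hz.
132 Hz mod fs = 20 Hz.
20 Hz ≤ fs/2 = 28 Hz, appears at 20 Hz.
72 Hz and 184 Hz both map to 16 Hz.

16 Hz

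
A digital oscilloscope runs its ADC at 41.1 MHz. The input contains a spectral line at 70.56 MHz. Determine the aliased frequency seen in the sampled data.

70.56 MHz mod fs = 29.46 MHz.
29.46 MHz > fs/2 = 20.55 MHz, folds to fs − 29.46 MHz = 11.64 MHz.

11.64 MHz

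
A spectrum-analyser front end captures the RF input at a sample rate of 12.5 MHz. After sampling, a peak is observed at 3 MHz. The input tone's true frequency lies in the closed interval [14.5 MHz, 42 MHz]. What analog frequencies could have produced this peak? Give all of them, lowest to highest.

Frequencies that alias to 3 MHz are k·fs ± 3 MHz for integer k ≥ 0.
k=0: 3 MHz.
k=1: 9.5 MHz, 15.5 MHz.
k=2: 22 MHz, 28 MHz.
k=3: 34.5 MHz, 40.5 MHz.
k=4: 47 MHz, 53 MHz.
Within [14.5 MHz, 42 MHz]: 15.5 MHz, 22 MHz, 28 MHz, 34.5 MHz, 40.5 MHz.

15.5 MHz, 22 MHz, 28 MHz, 34.5 MHz, 40.5 MHz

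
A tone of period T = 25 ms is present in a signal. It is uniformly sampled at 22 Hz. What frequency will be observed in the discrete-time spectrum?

T = 25 ms → f = 1/T = 40 Hz.
40 Hz mod fs = 18 Hz.
18 Hz > fs/2 = 11 Hz, folds to fs − 18 Hz = 4 Hz.

4 Hz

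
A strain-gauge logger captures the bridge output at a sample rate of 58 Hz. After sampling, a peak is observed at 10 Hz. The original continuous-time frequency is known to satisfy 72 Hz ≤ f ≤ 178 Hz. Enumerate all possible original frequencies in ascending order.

106 Hz, 126 Hz, 164 Hz

Frequencies that alias to 10 Hz are k·fs ± 10 Hz for integer k ≥ 0.
k=0: 10 Hz.
k=1: 48 Hz, 68 Hz.
k=2: 106 Hz, 126 Hz.
k=3: 164 Hz, 184 Hz.
k=4: 222 Hz, 242 Hz.
Within [72 Hz, 178 Hz]: 106 Hz, 126 Hz, 164 Hz.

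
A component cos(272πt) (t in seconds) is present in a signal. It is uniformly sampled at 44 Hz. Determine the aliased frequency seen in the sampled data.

4 Hz

ω = 272π rad/s → f = ω/(2π) = 136 Hz.
136 Hz mod fs = 4 Hz.
4 Hz ≤ fs/2 = 22 Hz, appears at 4 Hz.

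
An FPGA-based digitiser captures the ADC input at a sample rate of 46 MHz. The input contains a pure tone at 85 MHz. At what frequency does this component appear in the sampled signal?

7 MHz

85 MHz mod fs = 39 MHz.
39 MHz > fs/2 = 23 MHz, folds to fs − 39 MHz = 7 MHz.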